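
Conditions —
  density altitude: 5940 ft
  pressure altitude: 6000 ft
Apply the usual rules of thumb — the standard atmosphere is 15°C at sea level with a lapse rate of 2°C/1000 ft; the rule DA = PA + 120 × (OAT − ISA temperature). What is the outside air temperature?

Density altitude − pressure altitude = 5940 − 6000 = -60 ft.
At 120 ft/°C that is an ISA deviation of -60/120 = -0.5°C.
ISA temperature at 6000 ft = 15 − 2 × (6000/1000) = 3°C.
OAT = ISA + deviation = 3 + (-0.5) = 2.5°C.

2.5°C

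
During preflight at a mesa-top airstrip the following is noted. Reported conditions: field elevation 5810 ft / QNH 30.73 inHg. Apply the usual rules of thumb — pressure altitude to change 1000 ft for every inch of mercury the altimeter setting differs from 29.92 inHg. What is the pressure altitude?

Pressure correction = (29.92 − 30.73) × 1000 = -810 ft.
Pressure altitude = 5810 + (-810) = 5000 ft.

5000 ft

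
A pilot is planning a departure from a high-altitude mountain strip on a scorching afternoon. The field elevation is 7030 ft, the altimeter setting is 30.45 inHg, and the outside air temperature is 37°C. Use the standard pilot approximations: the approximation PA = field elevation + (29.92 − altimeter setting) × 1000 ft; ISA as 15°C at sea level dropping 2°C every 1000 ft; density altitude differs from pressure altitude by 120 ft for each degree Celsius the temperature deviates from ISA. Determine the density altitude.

Pressure altitude = 7030 + (29.92 − 30.45) × 1000 = 7030 + (-530) = 6500 ft.
ISA temperature at 6500 ft = 15 − 2 × (6500/1000) = 2°C.
ISA deviation = 37 − 2 = +35°C.
Density altitude = 6500 + 120 × (35) = 10700 ft.

10700 ft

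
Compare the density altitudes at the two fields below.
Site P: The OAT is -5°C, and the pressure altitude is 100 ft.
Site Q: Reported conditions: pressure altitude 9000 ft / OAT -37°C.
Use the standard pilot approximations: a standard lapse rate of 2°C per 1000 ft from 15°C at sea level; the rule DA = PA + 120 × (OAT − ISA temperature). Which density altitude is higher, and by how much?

Site P: ISA temp = 14.8°C, deviation -19.8°C, DA = 100 + 120 × (-19.8) = -2276 ft.
Site Q: ISA temp = -3°C, deviation -34°C, DA = 9000 + 120 × (-34) = 4920 ft.
Site Q is higher by 4920 − (-2276) = 7196 ft.

Site Q by 7196 ft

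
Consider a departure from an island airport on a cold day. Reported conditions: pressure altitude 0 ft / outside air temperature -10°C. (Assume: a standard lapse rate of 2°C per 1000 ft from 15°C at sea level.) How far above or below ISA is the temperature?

ISA temperature at 0 ft = 15 − 2 × (0/1000) = 15°C.
Deviation = OAT − ISA = -10 − 15 = -25°C.

ISA-25°C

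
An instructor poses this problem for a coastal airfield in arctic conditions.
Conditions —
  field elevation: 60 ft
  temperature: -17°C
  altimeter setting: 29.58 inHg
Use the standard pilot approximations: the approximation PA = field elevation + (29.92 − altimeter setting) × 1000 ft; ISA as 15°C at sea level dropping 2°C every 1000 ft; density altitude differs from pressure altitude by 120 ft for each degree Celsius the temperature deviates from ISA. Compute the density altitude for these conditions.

-3344 ft

Pressure altitude = 60 + (29.92 − 29.58) × 1000 = 60 + (+340) = 400 ft.
ISA temperature at 400 ft = 15 − 2 × (400/1000) = 14.2°C.
ISA deviation = -17 − 14.2 = -31.2°C.
Density altitude = 400 + 120 × (-31.2) = -3344 ft.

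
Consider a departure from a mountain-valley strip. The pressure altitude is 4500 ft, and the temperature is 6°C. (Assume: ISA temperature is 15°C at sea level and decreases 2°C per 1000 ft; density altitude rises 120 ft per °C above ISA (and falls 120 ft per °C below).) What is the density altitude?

ISA temperature at 4500 ft = 15 − 2 × (4500/1000) = 6°C.
ISA deviation = 6 − 6 = 0°C.
Density altitude = 4500 + 120 × (0) = 4500 + (0) = 4500 ft.

4500 ft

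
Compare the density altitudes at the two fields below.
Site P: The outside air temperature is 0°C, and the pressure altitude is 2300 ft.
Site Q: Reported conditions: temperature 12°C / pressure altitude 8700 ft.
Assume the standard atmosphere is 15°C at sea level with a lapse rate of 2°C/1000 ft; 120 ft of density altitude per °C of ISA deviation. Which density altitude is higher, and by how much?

Site P: ISA temp = 10.4°C, deviation -10.4°C, DA = 2300 + 120 × (-10.4) = 1052 ft.
Site Q: ISA temp = -2.4°C, deviation +14.4°C, DA = 8700 + 120 × 14.4 = 10428 ft.
Site Q is higher by 10428 − 1052 = 9376 ft.

Site Q by 9376 ft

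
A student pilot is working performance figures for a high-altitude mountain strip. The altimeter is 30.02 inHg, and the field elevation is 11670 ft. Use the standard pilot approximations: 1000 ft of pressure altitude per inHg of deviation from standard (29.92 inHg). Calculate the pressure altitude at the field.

Pressure correction = (29.92 − 30.02) × 1000 = -100 ft.
Pressure altitude = 11670 + (-100) = 11570 ft.

11570 ft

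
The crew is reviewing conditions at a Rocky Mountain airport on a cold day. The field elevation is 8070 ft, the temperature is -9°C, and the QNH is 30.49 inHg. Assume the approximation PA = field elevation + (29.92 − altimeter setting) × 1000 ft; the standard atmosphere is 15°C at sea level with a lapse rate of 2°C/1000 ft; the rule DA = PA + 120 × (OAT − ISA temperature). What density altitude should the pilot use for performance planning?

6420 ft

Pressure altitude = 8070 + (29.92 − 30.49) × 1000 = 8070 + (-570) = 7500 ft.
ISA temperature at 7500 ft = 15 − 2 × (7500/1000) = 0°C.
ISA deviation = -9 − 0 = -9°C.
Density altitude = 7500 + 120 × (-9) = 6420 ft.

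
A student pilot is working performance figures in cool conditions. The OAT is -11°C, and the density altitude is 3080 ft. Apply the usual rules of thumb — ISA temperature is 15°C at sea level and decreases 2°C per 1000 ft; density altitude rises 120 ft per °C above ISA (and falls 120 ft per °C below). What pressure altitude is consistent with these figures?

5000 ft

DA = PA + 120 × (OAT − (15 − 2·PA/1000)) = PA + 120·OAT − 1800 + 0.24·PA = 1.24·PA + 120·OAT − 1800.
So 1.24·PA = 3080 − 120 × (-11) + 1800 = 6200.
PA = 6200 / 1.24 = 5000 ft.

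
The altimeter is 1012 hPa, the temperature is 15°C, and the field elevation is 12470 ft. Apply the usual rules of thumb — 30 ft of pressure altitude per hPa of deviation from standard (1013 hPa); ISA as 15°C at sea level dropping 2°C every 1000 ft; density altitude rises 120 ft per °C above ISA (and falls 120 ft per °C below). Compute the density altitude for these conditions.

15500 ft

Pressure altitude = 12470 + (1013 − 1012) × 30 = 12470 + (+30) = 12500 ft.
ISA temperature at 12500 ft = 15 − 2 × (12500/1000) = -10°C.
ISA deviation = 15 − (-10) = +25°C.
Density altitude = 12500 + 120 × (25) = 15500 ft.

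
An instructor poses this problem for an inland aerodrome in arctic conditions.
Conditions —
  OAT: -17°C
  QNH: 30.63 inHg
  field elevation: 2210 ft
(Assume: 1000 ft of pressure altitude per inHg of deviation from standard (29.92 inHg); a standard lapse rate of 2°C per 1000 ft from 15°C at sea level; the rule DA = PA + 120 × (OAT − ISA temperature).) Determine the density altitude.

-1980 ft

Pressure altitude = 2210 + (29.92 − 30.63) × 1000 = 2210 + (-710) = 1500 ft.
ISA temperature at 1500 ft = 15 − 2 × (1500/1000) = 12°C.
ISA deviation = -17 − 12 = -29°C.
Density altitude = 1500 + 120 × (-29) = -1980 ft.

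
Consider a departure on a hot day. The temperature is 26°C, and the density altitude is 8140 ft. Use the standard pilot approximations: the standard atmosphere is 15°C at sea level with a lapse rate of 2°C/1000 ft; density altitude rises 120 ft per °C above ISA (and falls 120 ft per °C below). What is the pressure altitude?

5500 ft

DA = PA + 120 × (OAT − (15 − 2·PA/1000)) = PA + 120·OAT − 1800 + 0.24·PA = 1.24·PA + 120·OAT − 1800.
So 1.24·PA = 8140 − 120 × 26 + 1800 = 6820.
PA = 6820 / 1.24 = 5500 ft.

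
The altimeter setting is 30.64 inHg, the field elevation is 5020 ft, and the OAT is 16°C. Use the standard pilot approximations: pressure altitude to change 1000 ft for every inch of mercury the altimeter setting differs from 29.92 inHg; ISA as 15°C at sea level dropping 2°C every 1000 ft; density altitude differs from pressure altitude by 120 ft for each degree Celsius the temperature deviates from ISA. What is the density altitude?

Pressure altitude = 5020 + (29.92 − 30.64) × 1000 = 5020 + (-720) = 4300 ft.
ISA temperature at 4300 ft = 15 − 2 × (4300/1000) = 6.4°C.
ISA deviation = 16 − 6.4 = +9.6°C.
Density altitude = 4300 + 120 × (9.6) = 5452 ft.

5452 ft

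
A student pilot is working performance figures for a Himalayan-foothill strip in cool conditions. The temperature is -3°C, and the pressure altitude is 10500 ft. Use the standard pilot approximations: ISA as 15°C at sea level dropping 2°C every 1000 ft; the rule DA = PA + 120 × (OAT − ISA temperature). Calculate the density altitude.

ISA temperature at 10500 ft = 15 − 2 × (10500/1000) = -6°C.
ISA deviation = -3 − (-6) = +3°C.
Density altitude = 10500 + 120 × (3) = 10500 + (+360) = 10860 ft.

10860 ft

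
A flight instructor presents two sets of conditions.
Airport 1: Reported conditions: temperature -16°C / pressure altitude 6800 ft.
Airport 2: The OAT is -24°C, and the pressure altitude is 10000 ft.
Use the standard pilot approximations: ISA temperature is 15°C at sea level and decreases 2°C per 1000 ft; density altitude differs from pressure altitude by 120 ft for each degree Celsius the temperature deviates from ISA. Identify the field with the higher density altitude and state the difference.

Airport 2 by 3008 ft

Airport 1: ISA temp = 1.4°C, deviation -17.4°C, DA = 6800 + 120 × (-17.4) = 4712 ft.
Airport 2: ISA temp = -5°C, deviation -19°C, DA = 10000 + 120 × (-19) = 7720 ft.
Airport 2 is higher by 7720 − 4712 = 3008 ft.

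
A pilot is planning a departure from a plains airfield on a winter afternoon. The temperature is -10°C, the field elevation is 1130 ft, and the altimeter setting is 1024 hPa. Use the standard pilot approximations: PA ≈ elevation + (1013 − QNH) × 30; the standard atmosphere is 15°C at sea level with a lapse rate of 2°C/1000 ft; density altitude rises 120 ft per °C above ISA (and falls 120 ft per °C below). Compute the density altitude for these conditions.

-2008 ft

Pressure altitude = 1130 + (1013 − 1024) × 30 = 1130 + (-330) = 800 ft.
ISA temperature at 800 ft = 15 − 2 × (800/1000) = 13.4°C.
ISA deviation = -10 − 13.4 = -23.4°C.
Density altitude = 800 + 120 × (-23.4) = -2008 ft.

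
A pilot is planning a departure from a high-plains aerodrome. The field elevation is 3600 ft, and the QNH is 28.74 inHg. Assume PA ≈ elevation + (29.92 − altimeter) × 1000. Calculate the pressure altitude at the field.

Pressure correction = (29.92 − 28.74) × 1000 = +1180 ft.
Pressure altitude = 3600 + (+1180) = 4780 ft.

4780 ft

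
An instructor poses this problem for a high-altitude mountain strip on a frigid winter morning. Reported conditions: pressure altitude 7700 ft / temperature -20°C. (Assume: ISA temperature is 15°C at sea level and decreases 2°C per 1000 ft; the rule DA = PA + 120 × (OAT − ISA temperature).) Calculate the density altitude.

ISA temperature at 7700 ft = 15 − 2 × (7700/1000) = -0.4°C.
ISA deviation = -20 − (-0.4) = -19.6°C.
Density altitude = 7700 + 120 × (-19.6) = 7700 + (-2352) = 5348 ft.

5348 ft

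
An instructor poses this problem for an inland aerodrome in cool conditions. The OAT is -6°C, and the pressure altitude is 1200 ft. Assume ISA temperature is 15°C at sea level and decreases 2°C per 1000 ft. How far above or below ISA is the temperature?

ISA-18.6°C

ISA temperature at 1200 ft = 15 − 2 × (1200/1000) = 12.6°C.
Deviation = OAT − ISA = -6 − 12.6 = -18.6°C.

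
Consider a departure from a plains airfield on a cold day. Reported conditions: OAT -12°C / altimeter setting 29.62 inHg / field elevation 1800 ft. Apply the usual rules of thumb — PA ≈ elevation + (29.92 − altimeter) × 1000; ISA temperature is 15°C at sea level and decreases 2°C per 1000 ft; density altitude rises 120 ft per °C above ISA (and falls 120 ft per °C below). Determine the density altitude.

-636 ft

Pressure altitude = 1800 + (29.92 − 29.62) × 1000 = 1800 + (+300) = 2100 ft.
ISA temperature at 2100 ft = 15 − 2 × (2100/1000) = 10.8°C.
ISA deviation = -12 − 10.8 = -22.8°C.
Density altitude = 2100 + 120 × (-22.8) = -636 ft.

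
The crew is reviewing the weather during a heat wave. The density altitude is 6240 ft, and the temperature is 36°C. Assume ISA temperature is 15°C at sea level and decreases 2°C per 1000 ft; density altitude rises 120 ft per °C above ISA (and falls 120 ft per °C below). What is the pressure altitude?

DA = PA + 120 × (OAT − (15 − 2·PA/1000)) = PA + 120·OAT − 1800 + 0.24·PA = 1.24·PA + 120·OAT − 1800.
So 1.24·PA = 6240 − 120 × 36 + 1800 = 3720.
PA = 3720 / 1.24 = 3000 ft.

3000 ft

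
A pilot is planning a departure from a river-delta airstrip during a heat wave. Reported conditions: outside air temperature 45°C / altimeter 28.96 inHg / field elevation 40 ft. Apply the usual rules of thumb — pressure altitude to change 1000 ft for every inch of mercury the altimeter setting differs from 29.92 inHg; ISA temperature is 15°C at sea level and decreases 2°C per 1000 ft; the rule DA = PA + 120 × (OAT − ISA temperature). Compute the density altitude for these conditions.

Pressure altitude = 40 + (29.92 − 28.96) × 1000 = 40 + (+960) = 1000 ft.
ISA temperature at 1000 ft = 15 − 2 × (1000/1000) = 13°C.
ISA deviation = 45 − 13 = +32°C.
Density altitude = 1000 + 120 × (32) = 4840 ft.

4840 ft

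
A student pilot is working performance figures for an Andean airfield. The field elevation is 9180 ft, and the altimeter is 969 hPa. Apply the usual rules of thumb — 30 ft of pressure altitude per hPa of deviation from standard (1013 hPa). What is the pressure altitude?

Pressure correction = (1013 − 969) × 30 = +1320 ft.
Pressure altitude = 9180 + (+1320) = 10500 ft.

10500 ft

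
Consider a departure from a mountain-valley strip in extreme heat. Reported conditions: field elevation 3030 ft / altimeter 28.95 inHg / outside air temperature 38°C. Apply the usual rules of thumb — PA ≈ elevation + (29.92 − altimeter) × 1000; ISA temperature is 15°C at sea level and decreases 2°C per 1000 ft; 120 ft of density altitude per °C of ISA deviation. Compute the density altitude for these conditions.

Pressure altitude = 3030 + (29.92 − 28.95) × 1000 = 3030 + (+970) = 4000 ft.
ISA temperature at 4000 ft = 15 − 2 × (4000/1000) = 7°C.
ISA deviation = 38 − 7 = +31°C.
Density altitude = 4000 + 120 × (31) = 7720 ft.

7720 ft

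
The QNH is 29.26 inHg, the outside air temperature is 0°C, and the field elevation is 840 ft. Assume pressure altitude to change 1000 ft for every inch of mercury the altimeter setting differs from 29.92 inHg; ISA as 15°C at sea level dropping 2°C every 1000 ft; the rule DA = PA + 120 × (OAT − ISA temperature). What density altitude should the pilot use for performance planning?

Pressure altitude = 840 + (29.92 − 29.26) × 1000 = 840 + (+660) = 1500 ft.
ISA temperature at 1500 ft = 15 − 2 × (1500/1000) = 12°C.
ISA deviation = 0 − 12 = -12°C.
Density altitude = 1500 + 120 × (-12) = 60 ft.

60 ft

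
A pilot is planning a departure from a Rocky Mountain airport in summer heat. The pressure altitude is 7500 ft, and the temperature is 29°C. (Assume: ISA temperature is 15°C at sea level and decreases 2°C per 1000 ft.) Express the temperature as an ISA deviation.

ISA temperature at 7500 ft = 15 − 2 × (7500/1000) = 0°C.
Deviation = OAT − ISA = 29 − 0 = +29°C.

ISA+29°C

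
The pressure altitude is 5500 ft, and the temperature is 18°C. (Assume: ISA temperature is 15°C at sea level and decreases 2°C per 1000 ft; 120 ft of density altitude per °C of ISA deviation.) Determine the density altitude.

7180 ft

ISA temperature at 5500 ft = 15 − 2 × (5500/1000) = 4°C.
ISA deviation = 18 − 4 = +14°C.
Density altitude = 5500 + 120 × (14) = 5500 + (+1680) = 7180 ft.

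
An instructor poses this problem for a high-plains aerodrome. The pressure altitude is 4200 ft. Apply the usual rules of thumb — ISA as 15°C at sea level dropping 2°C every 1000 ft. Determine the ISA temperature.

ISA temperature = 15 − 2 × (4200/1000) = 15 − 8.4 = 6.6°C.

6.6°C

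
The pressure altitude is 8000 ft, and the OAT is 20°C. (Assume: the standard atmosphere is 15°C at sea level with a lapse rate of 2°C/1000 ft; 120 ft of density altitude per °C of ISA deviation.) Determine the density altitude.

ISA temperature at 8000 ft = 15 − 2 × (8000/1000) = -1°C.
ISA deviation = 20 − (-1) = +21°C.
Density altitude = 8000 + 120 × (21) = 8000 + (+2520) = 10520 ft.

10520 ft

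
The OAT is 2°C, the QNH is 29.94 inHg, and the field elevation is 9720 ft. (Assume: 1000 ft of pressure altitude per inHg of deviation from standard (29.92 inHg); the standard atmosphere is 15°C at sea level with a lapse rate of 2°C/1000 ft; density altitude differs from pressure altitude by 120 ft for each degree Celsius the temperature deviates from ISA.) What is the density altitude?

Pressure altitude = 9720 + (29.92 − 29.94) × 1000 = 9720 + (-20) = 9700 ft.
ISA temperature at 9700 ft = 15 − 2 × (9700/1000) = -4.4°C.
ISA deviation = 2 − (-4.4) = +6.4°C.
Density altitude = 9700 + 120 × (6.4) = 10468 ft.

10468 ft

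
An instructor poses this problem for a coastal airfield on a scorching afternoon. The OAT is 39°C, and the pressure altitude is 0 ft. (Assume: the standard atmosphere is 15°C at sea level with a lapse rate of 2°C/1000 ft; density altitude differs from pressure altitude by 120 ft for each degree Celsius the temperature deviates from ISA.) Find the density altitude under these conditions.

ISA temperature at 0 ft = 15 − 2 × (0/1000) = 15°C.
ISA deviation = 39 − 15 = +24°C.
Density altitude = 0 + 120 × (24) = 0 + (+2880) = 2880 ft.

2880 ft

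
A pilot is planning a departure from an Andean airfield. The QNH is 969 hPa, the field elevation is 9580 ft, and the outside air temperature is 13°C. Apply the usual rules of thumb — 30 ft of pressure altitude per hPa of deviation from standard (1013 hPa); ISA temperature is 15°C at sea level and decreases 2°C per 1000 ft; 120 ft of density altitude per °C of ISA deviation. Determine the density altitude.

13276 ft

Pressure altitude = 9580 + (1013 − 969) × 30 = 9580 + (+1320) = 10900 ft.
ISA temperature at 10900 ft = 15 − 2 × (10900/1000) = -6.8°C.
ISA deviation = 13 − (-6.8) = +19.8°C.
Density altitude = 10900 + 120 × (19.8) = 13276 ft.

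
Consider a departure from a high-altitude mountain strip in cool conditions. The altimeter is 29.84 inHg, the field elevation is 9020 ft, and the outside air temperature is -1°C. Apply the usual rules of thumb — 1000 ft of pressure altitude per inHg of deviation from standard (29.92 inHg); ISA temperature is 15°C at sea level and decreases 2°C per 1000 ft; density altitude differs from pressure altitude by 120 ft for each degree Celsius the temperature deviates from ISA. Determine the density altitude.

Pressure altitude = 9020 + (29.92 − 29.84) × 1000 = 9020 + (+80) = 9100 ft.
ISA temperature at 9100 ft = 15 − 2 × (9100/1000) = -3.2°C.
ISA deviation = -1 − (-3.2) = +2.2°C.
Density altitude = 9100 + 120 × (2.2) = 9364 ft.

9364 ft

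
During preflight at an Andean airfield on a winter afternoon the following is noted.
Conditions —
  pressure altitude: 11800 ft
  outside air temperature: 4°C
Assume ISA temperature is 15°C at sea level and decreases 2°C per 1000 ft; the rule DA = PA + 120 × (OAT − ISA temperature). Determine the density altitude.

13312 ft

ISA temperature at 11800 ft = 15 − 2 × (11800/1000) = -8.6°C.
ISA deviation = 4 − (-8.6) = +12.6°C.
Density altitude = 11800 + 120 × (12.6) = 11800 + (+1512) = 13312 ft.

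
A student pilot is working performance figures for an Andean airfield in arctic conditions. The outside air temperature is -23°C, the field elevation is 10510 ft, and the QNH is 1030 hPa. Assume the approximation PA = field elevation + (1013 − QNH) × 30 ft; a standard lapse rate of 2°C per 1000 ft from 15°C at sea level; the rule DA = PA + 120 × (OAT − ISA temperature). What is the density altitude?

Pressure altitude = 10510 + (1013 − 1030) × 30 = 10510 + (-510) = 10000 ft.
ISA temperature at 10000 ft = 15 − 2 × (10000/1000) = -5°C.
ISA deviation = -23 − (-5) = -18°C.
Density altitude = 10000 + 120 × (-18) = 7840 ft.

7840 ft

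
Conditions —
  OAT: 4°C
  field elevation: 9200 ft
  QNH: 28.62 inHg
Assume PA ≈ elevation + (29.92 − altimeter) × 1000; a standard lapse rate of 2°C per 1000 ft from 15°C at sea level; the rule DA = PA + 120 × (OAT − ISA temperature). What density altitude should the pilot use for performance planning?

Pressure altitude = 9200 + (29.92 − 28.62) × 1000 = 9200 + (+1300) = 10500 ft.
ISA temperature at 10500 ft = 15 − 2 × (10500/1000) = -6°C.
ISA deviation = 4 − (-6) = +10°C.
Density altitude = 10500 + 120 × (10) = 11700 ft.

11700 ft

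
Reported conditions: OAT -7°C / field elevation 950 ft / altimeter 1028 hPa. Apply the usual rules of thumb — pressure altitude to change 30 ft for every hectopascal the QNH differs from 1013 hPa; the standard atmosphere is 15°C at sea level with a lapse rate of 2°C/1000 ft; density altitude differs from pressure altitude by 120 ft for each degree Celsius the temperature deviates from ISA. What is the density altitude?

Pressure altitude = 950 + (1013 − 1028) × 30 = 950 + (-450) = 500 ft.
ISA temperature at 500 ft = 15 − 2 × (500/1000) = 14°C.
ISA deviation = -7 − 14 = -21°C.
Density altitude = 500 + 120 × (-21) = -2020 ft.

-2020 ft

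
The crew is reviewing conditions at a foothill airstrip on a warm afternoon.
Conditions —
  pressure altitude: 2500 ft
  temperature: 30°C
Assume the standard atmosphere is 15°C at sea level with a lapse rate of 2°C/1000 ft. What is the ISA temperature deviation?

ISA+20°C

ISA temperature at 2500 ft = 15 − 2 × (2500/1000) = 10°C.
Deviation = OAT − ISA = 30 − 10 = +20°C.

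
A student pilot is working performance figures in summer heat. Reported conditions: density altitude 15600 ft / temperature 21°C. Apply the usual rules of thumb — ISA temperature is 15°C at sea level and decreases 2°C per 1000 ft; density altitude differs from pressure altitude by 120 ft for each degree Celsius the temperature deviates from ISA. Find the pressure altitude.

12000 ft

DA = PA + 120 × (OAT − (15 − 2·PA/1000)) = PA + 120·OAT − 1800 + 0.24·PA = 1.24·PA + 120·OAT − 1800.
So 1.24·PA = 15600 − 120 × 21 + 1800 = 14880.
PA = 14880 / 1.24 = 12000 ft.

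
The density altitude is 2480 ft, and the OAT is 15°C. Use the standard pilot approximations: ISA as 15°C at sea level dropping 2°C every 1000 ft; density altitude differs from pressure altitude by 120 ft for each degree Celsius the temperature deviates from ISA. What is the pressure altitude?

2000 ft

DA = PA + 120 × (OAT − (15 − 2·PA/1000)) = PA + 120·OAT − 1800 + 0.24·PA = 1.24·PA + 120·OAT − 1800.
So 1.24·PA = 2480 − 120 × 15 + 1800 = 2480.
PA = 2480 / 1.24 = 2000 ft.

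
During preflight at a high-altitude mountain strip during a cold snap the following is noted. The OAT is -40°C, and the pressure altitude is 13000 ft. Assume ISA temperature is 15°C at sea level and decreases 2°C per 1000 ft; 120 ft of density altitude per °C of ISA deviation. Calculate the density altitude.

9520 ft

ISA temperature at 13000 ft = 15 − 2 × (13000/1000) = -11°C.
ISA deviation = -40 − (-11) = -29°C.
Density altitude = 13000 + 120 × (-29) = 13000 + (-3480) = 9520 ft.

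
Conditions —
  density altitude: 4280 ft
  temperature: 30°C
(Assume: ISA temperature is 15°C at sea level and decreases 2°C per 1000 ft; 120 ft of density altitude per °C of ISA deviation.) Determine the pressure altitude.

DA = PA + 120 × (OAT − (15 − 2·PA/1000)) = PA + 120·OAT − 1800 + 0.24·PA = 1.24·PA + 120·OAT − 1800.
So 1.24·PA = 4280 − 120 × 30 + 1800 = 2480.
PA = 2480 / 1.24 = 2000 ft.

2000 ft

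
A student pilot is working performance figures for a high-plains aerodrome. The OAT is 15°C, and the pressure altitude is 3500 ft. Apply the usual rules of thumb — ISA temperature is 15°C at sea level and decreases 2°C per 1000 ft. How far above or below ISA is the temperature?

ISA temperature at 3500 ft = 15 − 2 × (3500/1000) = 8°C.
Deviation = OAT − ISA = 15 − 8 = +7°C.

ISA+7°C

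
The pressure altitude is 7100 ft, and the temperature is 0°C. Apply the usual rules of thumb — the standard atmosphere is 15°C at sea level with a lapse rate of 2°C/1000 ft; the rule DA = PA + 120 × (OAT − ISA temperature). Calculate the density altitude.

7004 ft

ISA temperature at 7100 ft = 15 − 2 × (7100/1000) = 0.8°C.
ISA deviation = 0 − 0.8 = -0.8°C.
Density altitude = 7100 + 120 × (-0.8) = 7100 + (-96) = 7004 ft.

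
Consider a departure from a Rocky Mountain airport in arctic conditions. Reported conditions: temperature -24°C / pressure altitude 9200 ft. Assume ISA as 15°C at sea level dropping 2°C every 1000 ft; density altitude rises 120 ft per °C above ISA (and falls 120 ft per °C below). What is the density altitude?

6728 ft

ISA temperature at 9200 ft = 15 − 2 × (9200/1000) = -3.4°C.
ISA deviation = -24 − (-3.4) = -20.6°C.
Density altitude = 9200 + 120 × (-20.6) = 9200 + (-2472) = 6728 ft.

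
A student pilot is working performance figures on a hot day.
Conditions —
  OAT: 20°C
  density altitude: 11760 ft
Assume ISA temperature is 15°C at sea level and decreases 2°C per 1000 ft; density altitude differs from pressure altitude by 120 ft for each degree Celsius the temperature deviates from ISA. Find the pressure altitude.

DA = PA + 120 × (OAT − (15 − 2·PA/1000)) = PA + 120·OAT − 1800 + 0.24·PA = 1.24·PA + 120·OAT − 1800.
So 1.24·PA = 11760 − 120 × 20 + 1800 = 11160.
PA = 11160 / 1.24 = 9000 ft.

9000 ft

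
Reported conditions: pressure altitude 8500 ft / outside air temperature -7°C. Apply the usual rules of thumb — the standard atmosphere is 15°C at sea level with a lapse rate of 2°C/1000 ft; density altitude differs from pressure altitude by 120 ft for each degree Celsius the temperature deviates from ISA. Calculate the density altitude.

7900 ft

ISA temperature at 8500 ft = 15 − 2 × (8500/1000) = -2°C.
ISA deviation = -7 − (-2) = -5°C.
Density altitude = 8500 + 120 × (-5) = 8500 + (-600) = 7900 ft.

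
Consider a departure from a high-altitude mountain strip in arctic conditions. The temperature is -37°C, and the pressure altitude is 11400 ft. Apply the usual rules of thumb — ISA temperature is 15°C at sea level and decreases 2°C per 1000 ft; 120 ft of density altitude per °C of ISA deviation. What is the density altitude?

ISA temperature at 11400 ft = 15 − 2 × (11400/1000) = -7.8°C.
ISA deviation = -37 − (-7.8) = -29.2°C.
Density altitude = 11400 + 120 × (-29.2) = 11400 + (-3504) = 7896 ft.

7896 ft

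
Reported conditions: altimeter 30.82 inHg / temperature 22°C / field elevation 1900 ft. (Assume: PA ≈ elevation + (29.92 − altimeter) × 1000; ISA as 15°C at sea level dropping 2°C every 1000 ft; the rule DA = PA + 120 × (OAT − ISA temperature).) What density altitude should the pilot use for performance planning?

2080 ft

Pressure altitude = 1900 + (29.92 − 30.82) × 1000 = 1900 + (-900) = 1000 ft.
ISA temperature at 1000 ft = 15 − 2 × (1000/1000) = 13°C.
ISA deviation = 22 − 13 = +9°C.
Density altitude = 1000 + 120 × (9) = 2080 ft.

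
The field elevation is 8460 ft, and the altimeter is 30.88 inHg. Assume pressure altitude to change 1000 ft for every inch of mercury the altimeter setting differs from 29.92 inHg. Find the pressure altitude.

7500 ft

Pressure correction = (29.92 − 30.88) × 1000 = -960 ft.
Pressure altitude = 8460 + (-960) = 7500 ft.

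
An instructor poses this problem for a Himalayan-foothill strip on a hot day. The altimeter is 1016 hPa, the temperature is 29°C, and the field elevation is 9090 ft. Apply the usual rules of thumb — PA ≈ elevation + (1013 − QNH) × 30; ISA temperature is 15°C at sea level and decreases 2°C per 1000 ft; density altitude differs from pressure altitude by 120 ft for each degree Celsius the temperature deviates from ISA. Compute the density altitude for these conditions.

12840 ft

Pressure altitude = 9090 + (1013 − 1016) × 30 = 9090 + (-90) = 9000 ft.
ISA temperature at 9000 ft = 15 − 2 × (9000/1000) = -3°C.
ISA deviation = 29 − (-3) = +32°C.
Density altitude = 9000 + 120 × (32) = 12840 ft.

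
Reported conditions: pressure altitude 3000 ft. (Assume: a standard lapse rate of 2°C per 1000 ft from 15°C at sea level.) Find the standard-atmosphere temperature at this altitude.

ISA temperature = 15 − 2 × (3000/1000) = 15 − 6 = 9°C.

9°C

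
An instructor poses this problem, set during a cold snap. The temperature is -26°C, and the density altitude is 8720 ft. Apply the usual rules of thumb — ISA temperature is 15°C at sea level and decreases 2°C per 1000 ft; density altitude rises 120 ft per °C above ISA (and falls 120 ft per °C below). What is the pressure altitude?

DA = PA + 120 × (OAT − (15 − 2·PA/1000)) = PA + 120·OAT − 1800 + 0.24·PA = 1.24·PA + 120·OAT − 1800.
So 1.24·PA = 8720 − 120 × (-26) + 1800 = 13640.
PA = 13640 / 1.24 = 11000 ft.

11000 ft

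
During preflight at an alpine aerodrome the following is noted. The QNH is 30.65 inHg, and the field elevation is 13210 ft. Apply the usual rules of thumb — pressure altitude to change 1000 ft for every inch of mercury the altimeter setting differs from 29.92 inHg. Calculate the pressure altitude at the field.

Pressure correction = (29.92 − 30.65) × 1000 = -730 ft.
Pressure altitude = 13210 + (-730) = 12480 ft.

12480 ft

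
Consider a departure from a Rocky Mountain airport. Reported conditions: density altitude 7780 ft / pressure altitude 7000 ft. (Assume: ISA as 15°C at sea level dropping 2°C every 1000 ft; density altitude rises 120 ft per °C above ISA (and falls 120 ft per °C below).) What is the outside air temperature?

Density altitude − pressure altitude = 7780 − 7000 = +780 ft.
At 120 ft/°C that is an ISA deviation of 780/120 = +6.5°C.
ISA temperature at 7000 ft = 15 − 2 × (7000/1000) = 1°C.
OAT = ISA + deviation = 1 + (+6.5) = 7.5°C.

7.5°C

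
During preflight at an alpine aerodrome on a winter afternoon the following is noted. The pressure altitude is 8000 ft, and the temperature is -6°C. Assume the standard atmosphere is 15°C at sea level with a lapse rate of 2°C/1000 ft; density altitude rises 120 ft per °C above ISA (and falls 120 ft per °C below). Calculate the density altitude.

7400 ft

ISA temperature at 8000 ft = 15 − 2 × (8000/1000) = -1°C.
ISA deviation = -6 − (-1) = -5°C.
Density altitude = 8000 + 120 × (-5) = 8000 + (-600) = 7400 ft.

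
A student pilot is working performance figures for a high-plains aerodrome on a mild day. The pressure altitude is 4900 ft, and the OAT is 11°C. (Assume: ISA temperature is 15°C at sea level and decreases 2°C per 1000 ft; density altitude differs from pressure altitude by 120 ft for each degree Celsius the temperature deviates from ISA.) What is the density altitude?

5596 ft

ISA temperature at 4900 ft = 15 − 2 × (4900/1000) = 5.2°C.
ISA deviation = 11 − 5.2 = +5.8°C.
Density altitude = 4900 + 120 × (5.8) = 4900 + (+696) = 5596 ft.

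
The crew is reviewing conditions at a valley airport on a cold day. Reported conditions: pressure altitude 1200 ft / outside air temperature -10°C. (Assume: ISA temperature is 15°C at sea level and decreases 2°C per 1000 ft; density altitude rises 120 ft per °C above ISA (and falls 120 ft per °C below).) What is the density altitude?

ISA temperature at 1200 ft = 15 − 2 × (1200/1000) = 12.6°C.
ISA deviation = -10 − 12.6 = -22.6°C.
Density altitude = 1200 + 120 × (-22.6) = 1200 + (-2712) = -1512 ft.

-1512 ft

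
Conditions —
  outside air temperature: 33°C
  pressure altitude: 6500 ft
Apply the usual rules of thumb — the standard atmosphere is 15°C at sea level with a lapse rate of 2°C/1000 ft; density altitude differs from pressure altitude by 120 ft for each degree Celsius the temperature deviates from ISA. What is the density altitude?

10220 ft

ISA temperature at 6500 ft = 15 − 2 × (6500/1000) = 2°C.
ISA deviation = 33 − 2 = +31°C.
Density altitude = 6500 + 120 × (31) = 6500 + (+3720) = 10220 ft.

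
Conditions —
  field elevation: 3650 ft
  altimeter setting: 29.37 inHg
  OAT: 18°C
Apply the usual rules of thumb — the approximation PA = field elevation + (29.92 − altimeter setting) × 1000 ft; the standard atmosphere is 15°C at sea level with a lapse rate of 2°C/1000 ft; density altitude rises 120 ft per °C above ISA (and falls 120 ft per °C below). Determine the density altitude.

Pressure altitude = 3650 + (29.92 − 29.37) × 1000 = 3650 + (+550) = 4200 ft.
ISA temperature at 4200 ft = 15 − 2 × (4200/1000) = 6.6°C.
ISA deviation = 18 − 6.6 = +11.4°C.
Density altitude = 4200 + 120 × (11.4) = 5568 ft.

5568 ft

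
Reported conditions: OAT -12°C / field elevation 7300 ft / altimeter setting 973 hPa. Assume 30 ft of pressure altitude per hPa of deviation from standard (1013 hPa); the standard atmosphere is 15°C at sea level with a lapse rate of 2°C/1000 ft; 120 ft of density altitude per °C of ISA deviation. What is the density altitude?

7300 ft

Pressure altitude = 7300 + (1013 − 973) × 30 = 7300 + (+1200) = 8500 ft.
ISA temperature at 8500 ft = 15 − 2 × (8500/1000) = -2°C.
ISA deviation = -12 − (-2) = -10°C.
Density altitude = 8500 + 120 × (-10) = 7300 ft.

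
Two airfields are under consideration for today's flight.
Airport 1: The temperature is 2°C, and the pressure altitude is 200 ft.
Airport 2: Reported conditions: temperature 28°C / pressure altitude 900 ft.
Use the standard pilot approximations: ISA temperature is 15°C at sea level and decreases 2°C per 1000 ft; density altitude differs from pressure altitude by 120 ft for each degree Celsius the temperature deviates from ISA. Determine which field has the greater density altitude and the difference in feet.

Airport 2 by 3988 ft

Airport 1: ISA temp = 14.6°C, deviation -12.6°C, DA = 200 + 120 × (-12.6) = -1312 ft.
Airport 2: ISA temp = 13.2°C, deviation +14.8°C, DA = 900 + 120 × 14.8 = 2676 ft.
Airport 2 is higher by 2676 − (-1312) = 3988 ft.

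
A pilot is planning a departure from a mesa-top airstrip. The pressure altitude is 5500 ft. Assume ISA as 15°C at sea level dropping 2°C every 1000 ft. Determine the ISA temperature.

4°C

ISA temperature = 15 − 2 × (5500/1000) = 15 − 11 = 4°C.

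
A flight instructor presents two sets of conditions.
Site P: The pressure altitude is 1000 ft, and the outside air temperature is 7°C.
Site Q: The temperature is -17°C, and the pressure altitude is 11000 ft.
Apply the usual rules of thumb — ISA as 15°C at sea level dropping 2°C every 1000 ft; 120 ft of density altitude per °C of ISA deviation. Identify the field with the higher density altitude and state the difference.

Site P: ISA temp = 13°C, deviation -6°C, DA = 1000 + 120 × (-6) = 280 ft.
Site Q: ISA temp = -7°C, deviation -10°C, DA = 11000 + 120 × (-10) = 9800 ft.
Site Q is higher by 9800 − 280 = 9520 ft.

Site Q by 9520 ft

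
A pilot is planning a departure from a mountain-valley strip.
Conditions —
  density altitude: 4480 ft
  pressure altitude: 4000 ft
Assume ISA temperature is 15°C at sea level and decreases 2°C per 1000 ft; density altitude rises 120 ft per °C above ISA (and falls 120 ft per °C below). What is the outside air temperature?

Density altitude − pressure altitude = 4480 − 4000 = +480 ft.
At 120 ft/°C that is an ISA deviation of 480/120 = +4°C.
ISA temperature at 4000 ft = 15 − 2 × (4000/1000) = 7°C.
OAT = ISA + deviation = 7 + (+4) = 11°C.

11°C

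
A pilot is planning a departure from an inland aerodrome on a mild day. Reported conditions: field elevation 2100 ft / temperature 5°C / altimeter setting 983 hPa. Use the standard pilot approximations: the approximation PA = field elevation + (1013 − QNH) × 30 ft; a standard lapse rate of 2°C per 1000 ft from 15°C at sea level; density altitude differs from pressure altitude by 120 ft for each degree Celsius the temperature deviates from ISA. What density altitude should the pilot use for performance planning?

2520 ft

Pressure altitude = 2100 + (1013 − 983) × 30 = 2100 + (+900) = 3000 ft.
ISA temperature at 3000 ft = 15 − 2 × (3000/1000) = 9°C.
ISA deviation = 5 − 9 = -4°C.
Density altitude = 3000 + 120 × (-4) = 2520 ft.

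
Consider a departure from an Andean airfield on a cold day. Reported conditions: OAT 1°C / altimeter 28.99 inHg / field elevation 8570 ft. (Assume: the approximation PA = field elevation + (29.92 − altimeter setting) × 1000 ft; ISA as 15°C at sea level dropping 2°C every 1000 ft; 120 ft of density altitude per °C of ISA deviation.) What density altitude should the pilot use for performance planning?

Pressure altitude = 8570 + (29.92 − 28.99) × 1000 = 8570 + (+930) = 9500 ft.
ISA temperature at 9500 ft = 15 − 2 × (9500/1000) = -4°C.
ISA deviation = 1 − (-4) = +5°C.
Density altitude = 9500 + 120 × (5) = 10100 ft.

10100 ft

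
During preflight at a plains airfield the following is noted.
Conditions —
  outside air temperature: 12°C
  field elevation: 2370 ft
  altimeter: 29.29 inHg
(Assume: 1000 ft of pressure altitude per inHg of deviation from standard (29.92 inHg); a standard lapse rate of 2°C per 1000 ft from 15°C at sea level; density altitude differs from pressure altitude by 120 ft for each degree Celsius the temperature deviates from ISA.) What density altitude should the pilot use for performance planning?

3360 ft

Pressure altitude = 2370 + (29.92 − 29.29) × 1000 = 2370 + (+630) = 3000 ft.
ISA temperature at 3000 ft = 15 − 2 × (3000/1000) = 9°C.
ISA deviation = 12 − 9 = +3°C.
Density altitude = 3000 + 120 × (3) = 3360 ft.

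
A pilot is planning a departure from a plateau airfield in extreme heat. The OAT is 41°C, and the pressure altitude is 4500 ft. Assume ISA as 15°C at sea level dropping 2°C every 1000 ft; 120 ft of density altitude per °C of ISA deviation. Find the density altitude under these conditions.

8700 ft

ISA temperature at 4500 ft = 15 − 2 × (4500/1000) = 6°C.
ISA deviation = 41 − 6 = +35°C.
Density altitude = 4500 + 120 × (35) = 4500 + (+4200) = 8700 ft.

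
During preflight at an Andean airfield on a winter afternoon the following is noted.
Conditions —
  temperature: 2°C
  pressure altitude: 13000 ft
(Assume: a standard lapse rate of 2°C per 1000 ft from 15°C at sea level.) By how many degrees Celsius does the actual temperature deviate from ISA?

ISA temperature at 13000 ft = 15 − 2 × (13000/1000) = -11°C.
Deviation = OAT − ISA = 2 − (-11) = +13°C.

ISA+13°C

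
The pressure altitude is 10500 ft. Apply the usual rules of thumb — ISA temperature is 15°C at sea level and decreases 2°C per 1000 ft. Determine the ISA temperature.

ISA temperature = 15 − 2 × (10500/1000) = 15 − 21 = -6°C.

-6°C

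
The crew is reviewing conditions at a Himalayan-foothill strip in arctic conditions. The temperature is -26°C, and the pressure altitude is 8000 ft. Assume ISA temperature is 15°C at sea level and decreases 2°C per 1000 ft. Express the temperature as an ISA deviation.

ISA-25°C

ISA temperature at 8000 ft = 15 − 2 × (8000/1000) = -1°C.
Deviation = OAT − ISA = -26 − (-1) = -25°C.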